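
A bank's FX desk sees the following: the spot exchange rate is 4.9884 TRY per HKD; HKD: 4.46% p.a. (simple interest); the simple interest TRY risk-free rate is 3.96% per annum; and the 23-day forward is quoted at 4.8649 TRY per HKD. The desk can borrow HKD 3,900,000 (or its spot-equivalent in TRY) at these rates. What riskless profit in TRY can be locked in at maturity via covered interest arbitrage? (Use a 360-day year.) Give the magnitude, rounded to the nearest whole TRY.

TRY 476,808

T = 23/360 years.
Route A — deposit HKD, sell forward: 3,900,000 × 1.0028494444 × 4.8649 = TRY 19,027,172.82.
Route B — convert at spot, deposit TRY: 3,900,000 × 4.9884 × 1.002530 = TRY 19,503,980.54.
The quoted forward undervalues HKD, so borrow HKD, convert to TRY at spot, deposit the TRY at 3.96%, and buy HKD forward at 4.8649 to cover the loan.
Arbitrage profit = |19,027,172.82 − 19,503,980.54| = TRY 476,808.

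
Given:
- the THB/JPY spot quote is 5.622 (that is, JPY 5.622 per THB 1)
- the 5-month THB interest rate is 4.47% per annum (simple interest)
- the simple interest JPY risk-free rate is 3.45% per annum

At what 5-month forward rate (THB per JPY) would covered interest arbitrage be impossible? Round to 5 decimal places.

T = 5/12 years.
Growth of 1 JPY over T: 1 + 0.0345×5/12 = 1.014375.
THB accumulates by 1 + 0.0447×5/12 = 1.018625.
Forward (JPY per THB) = 5.622 × 1.014375 / 1.018625 = 5.598543.
Quoted the other way: 1/5.598543 = 0.17862 THB per JPY.

0.17862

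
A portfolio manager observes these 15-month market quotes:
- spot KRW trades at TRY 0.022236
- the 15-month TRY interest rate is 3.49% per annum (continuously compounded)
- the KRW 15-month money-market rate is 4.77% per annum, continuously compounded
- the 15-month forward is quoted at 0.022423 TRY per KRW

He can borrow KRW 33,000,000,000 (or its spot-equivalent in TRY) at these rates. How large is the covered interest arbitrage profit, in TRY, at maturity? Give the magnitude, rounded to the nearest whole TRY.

T = 15/12 years.
Keep in KRW, deliver into the forward: 33,000,000,000·1.06143843249·0.022423 = TRY 785,420,921.07.
Swap to TRY now, deposit: 33,000,000,000·0.022236·1.04459055997 = TRY 766,508,017.82.
The quoted forward overvalues KRW, so borrow TRY, buy KRW at spot, deposit the KRW at 4.77%, and sell the proceeds forward at 0.022423.
Arbitrage profit = |785,420,921.07 − 766,508,017.82| = TRY 18,912,903.

TRY 18,912,903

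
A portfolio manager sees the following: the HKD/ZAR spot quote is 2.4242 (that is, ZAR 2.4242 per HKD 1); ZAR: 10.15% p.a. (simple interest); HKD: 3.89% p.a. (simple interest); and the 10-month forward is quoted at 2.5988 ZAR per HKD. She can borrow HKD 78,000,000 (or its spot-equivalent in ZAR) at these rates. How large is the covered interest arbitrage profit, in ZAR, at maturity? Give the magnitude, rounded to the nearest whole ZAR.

ZAR 4,196,206

T = 10/12 years.
Keep in HKD, deliver into the forward: 78,000,000·1.03241666667·2.5988 = ZAR 209,277,465.80.
Swap to ZAR now, deposit: 78,000,000·2.4242·1.08458333333 = ZAR 205,081,259.50.
The quoted forward overvalues HKD, so borrow ZAR, buy HKD at spot, deposit the HKD at 3.89%, and sell the proceeds forward at 2.5988.
Profit = 209,277,465.80 − 205,081,259.50 = ZAR 4,196,206.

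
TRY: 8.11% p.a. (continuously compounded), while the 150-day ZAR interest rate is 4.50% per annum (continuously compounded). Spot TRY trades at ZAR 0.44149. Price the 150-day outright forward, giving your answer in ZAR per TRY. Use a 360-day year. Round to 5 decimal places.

0.43490

T = 150/360 years.
ZAR growth factor: e^(0.0450×150/360) = 1.0189269.
TRY accumulates by e^(0.0811×150/360) = 1.0343691.
Forward (ZAR per TRY) = 0.44149 × 1.0189269 / 1.0343691 = 0.4348990.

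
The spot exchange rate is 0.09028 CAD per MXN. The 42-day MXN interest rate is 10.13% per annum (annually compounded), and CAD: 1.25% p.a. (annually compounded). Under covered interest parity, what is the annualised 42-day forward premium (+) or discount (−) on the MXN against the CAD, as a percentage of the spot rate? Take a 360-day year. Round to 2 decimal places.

-8.37%

T = 42/360 years.
F = S · g_CAD/g_MXN = 0.09028 × 1.0014503/1.0113209 = 0.08939886.
Annualised premium = (F − S)/S × (1/T) = (0.08939886 − 0.09028)/0.09028 ÷ (42/360) = -8.37%.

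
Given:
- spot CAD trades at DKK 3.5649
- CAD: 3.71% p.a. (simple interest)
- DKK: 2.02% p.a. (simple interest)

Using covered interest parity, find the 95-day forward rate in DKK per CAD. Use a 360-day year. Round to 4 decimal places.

3.5492

T = 95/360 years.
DKK growth factor: 1 + 0.0202×95/360 = 1.0053306.
Growth of 1 CAD over T: 1 + 0.0371×95/360 = 1.0097903.
Forward (DKK per CAD) = 3.5649 × 1.0053306 / 1.0097903 = 3.549156.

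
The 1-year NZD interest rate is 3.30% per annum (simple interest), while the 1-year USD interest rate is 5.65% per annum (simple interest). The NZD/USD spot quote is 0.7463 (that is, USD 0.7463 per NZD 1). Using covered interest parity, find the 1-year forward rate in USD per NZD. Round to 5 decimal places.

T = 1 year.
USD accumulates by 1 + 0.0565×1 = 1.056500.
Growth of 1 NZD over T: 1 + 0.0330×1 = 1.033000.
Forward (USD per NZD) = 0.7463 × 1.056500 / 1.033000 = 0.7632778.

0.76328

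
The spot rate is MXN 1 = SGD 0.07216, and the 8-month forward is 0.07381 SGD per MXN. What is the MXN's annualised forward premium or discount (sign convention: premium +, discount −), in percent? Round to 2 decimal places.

T = 8/12 years.
MXN trades forward at +2.28659% vs spot over the period.
Per annum: 0.0228659 / (8/12) = 0.034299 = 3.43%.

+3.43%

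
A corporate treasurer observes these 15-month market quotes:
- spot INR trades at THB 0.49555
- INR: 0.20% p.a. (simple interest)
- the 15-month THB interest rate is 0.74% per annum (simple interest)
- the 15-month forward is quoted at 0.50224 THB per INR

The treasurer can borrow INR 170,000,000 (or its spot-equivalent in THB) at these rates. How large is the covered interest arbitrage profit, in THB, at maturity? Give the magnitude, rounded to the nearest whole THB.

T = 15/12 years.
Invest the INR and cover forward: 170,000,000 × 1.002500 × 0.50224 = THB 85,594,252.00.
Convert at spot and invest in THB: 170,000,000 × 0.49555 × 1.009250 = THB 85,022,752.38.
The quoted forward overvalues INR, so borrow THB, buy INR at spot, deposit the INR at 0.20%, and sell the proceeds forward at 0.50224.
Profit = 85,594,252.00 − 85,022,752.38 = THB 571,500.

THB 571,500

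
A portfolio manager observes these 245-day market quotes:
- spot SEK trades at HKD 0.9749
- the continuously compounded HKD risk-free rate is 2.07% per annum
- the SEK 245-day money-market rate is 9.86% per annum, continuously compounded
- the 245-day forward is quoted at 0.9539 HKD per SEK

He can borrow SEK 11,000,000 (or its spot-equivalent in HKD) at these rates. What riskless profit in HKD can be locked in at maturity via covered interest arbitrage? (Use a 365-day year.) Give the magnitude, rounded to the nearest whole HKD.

T = 245/365 years.
Route A — deposit SEK, sell forward: 11,000,000 × 1.0684228206 × 0.9539 = HKD 11,210,853.81.
Route B — convert at spot, deposit HKD: 11,000,000 × 0.9749 × 1.013991498 = HKD 10,873,943.43.
The quoted forward overvalues SEK, so borrow HKD, buy SEK at spot, deposit the SEK at 9.86%, and sell the proceeds forward at 0.9539.
The gap between the two covered legs is HKD 336,910.

HKD 336,910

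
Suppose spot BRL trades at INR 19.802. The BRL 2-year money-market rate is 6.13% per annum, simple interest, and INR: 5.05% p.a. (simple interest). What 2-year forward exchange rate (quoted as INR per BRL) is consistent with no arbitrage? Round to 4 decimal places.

19.4210

T = 2 years.
INR accumulates by 1 + 0.0505×2 = 1.101000.
BRL accumulates by 1 + 0.0613×2 = 1.122600.
Forward (INR per BRL) = 19.802 × 1.101000 / 1.122600 = 19.420989.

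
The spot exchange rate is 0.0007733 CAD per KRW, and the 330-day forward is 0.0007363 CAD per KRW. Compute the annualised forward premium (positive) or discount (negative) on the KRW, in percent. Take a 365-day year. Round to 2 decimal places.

T = 330/365 years.
Period premium: (0.0007363 − 0.0007733)/0.0007733 = -0.0478469.
Per annum: -0.0478469 / (330/365) = -0.052922 = -5.29%.

-5.29%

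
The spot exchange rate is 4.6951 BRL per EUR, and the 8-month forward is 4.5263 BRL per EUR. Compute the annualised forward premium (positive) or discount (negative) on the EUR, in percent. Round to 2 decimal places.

-5.39%

T = 8/12 years.
EUR trades forward at -3.59524% vs spot over the period.
×(1/T) gives -5.39% p.a.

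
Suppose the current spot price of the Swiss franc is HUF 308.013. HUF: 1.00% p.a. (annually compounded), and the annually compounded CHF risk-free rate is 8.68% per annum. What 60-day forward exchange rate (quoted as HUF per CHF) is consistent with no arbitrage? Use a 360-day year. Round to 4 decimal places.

304.2736

T = 60/360 years.
Growth of 1 HUF over T: (1 + 0.0100)^(60/360) = 1.001659764.
CHF accumulates by (1 + 0.0868)^(60/360) = 1.013969609.
So F = 308.013 × 1.001659764 / 1.013969609 = 304.273645 (HUF/CHF).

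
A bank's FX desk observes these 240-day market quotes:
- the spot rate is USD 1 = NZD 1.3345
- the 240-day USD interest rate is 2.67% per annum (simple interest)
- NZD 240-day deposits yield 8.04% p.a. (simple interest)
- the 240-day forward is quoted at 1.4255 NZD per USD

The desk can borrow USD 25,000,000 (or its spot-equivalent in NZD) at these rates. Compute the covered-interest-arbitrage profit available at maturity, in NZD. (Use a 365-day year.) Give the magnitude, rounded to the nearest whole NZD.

NZD 1,136,924

T = 240/365 years.
Route A — deposit USD, sell forward: 25,000,000 × 1.0175561644 × 1.4255 = NZD 36,263,157.81.
Route B — convert at spot, deposit NZD: 25,000,000 × 1.3345 × 1.0528657534 = NZD 35,126,233.70.
The quoted forward overvalues USD, so borrow NZD, buy USD at spot, deposit the USD at 2.67%, and sell the proceeds forward at 1.4255.
Profit = 36,263,157.81 − 35,126,233.70 = NZD 1,136,924.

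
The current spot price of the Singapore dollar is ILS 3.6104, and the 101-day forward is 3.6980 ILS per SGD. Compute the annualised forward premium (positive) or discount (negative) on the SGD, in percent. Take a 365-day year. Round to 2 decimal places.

T = 101/365 years.
(F − S)/S = (3.6980 − 3.6104)/3.6104 = 0.0242632.
Annualise by dividing by T: 0.0242632 / (101/365) = 0.087684 → 8.77%.

+8.77%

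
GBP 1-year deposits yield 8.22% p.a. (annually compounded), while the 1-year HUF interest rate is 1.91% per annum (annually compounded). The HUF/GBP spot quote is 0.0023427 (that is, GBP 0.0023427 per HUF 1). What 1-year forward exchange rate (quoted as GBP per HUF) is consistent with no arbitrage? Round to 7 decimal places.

0.0024878

T = 1 year.
Growth of 1 GBP over T: (1 + 0.0822)^1 = 1.082200.
Growth of 1 HUF over T: (1 + 0.0191)^1 = 1.019100.
So F = 0.0023427 × 1.082200 / 1.019100 = 0.002487754 (GBP/HUF).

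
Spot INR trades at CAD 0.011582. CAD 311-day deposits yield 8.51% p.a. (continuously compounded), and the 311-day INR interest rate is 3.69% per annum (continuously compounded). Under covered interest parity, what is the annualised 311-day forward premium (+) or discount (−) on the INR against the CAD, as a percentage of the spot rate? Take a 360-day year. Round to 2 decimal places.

+4.92%

T = 311/360 years.
F = S · g_CAD/g_INR = 0.011582 × 1.0762868/1.032391 = 0.012074450.
(F − S)/S ÷ T = (0.012074450 − 0.011582)/0.011582/(311/360) = 0.049218 → 4.92%.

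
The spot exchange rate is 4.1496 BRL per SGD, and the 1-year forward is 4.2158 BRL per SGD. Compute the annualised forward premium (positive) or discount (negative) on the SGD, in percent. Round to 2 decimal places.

+1.60%

T = 1 year.
Period premium: (4.2158 − 4.1496)/4.1496 = 0.0159533.
×(1/T) gives 1.60% p.a.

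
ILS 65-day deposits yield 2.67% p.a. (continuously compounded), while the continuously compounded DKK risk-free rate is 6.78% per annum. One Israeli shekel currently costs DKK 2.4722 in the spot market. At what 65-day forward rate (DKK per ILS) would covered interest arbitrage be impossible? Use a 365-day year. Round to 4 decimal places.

T = 65/365 years.
DKK growth factor: e^(0.0678×65/365) = 1.0121472.
ILS accumulates by e^(0.0267×65/365) = 1.0047661.
Forward (DKK per ILS) = 2.4722 × 1.0121472 / 1.0047661 = 2.490361.

2.4904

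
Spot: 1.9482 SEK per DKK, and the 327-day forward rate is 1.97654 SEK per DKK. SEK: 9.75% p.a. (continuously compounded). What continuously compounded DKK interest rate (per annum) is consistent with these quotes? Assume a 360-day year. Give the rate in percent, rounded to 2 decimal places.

T = 327/360 years.
F/S = 1.97654/1.9482 = 1.0145468 = (growth of SEK) / (growth of DKK).
SEK growth factor: e^(0.0975×327/360) = 1.0926025.
Hence g_DKK = 1.0769365.
r = ln(1.0769365)/(327/360) = 0.081600 → 8.16%.

8.16%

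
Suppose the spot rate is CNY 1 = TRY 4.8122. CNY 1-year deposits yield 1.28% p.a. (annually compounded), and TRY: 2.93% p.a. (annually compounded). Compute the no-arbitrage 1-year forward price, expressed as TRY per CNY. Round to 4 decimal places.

4.8906

T = 1 year.
TRY growth factor: (1 + 0.0293)^1 = 1.029300.
CNY growth factor: (1 + 0.0128)^1 = 1.012800.
CIP: F = S · (grow TRY)/(grow CNY) = 4.8122 × 1.029300/1.012800 = 4.890598 TRY per CNY.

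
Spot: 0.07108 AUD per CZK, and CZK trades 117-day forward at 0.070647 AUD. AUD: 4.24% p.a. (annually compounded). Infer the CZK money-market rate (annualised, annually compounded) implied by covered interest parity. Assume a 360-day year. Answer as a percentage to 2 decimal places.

6.22%

T = 117/360 years.
CIP gives F = S · g_AUD/g_CZK, so g_AUD/g_CZK = 0.070647/0.07108 = 0.9939083.
AUD growth factor: (1 + 0.0424)^(117/360) = 1.0135873.
That pins the CZK growth at 1.0197996.
Annualise: 1.0197996^(360/117) − 1 = 0.062183 = 6.22%.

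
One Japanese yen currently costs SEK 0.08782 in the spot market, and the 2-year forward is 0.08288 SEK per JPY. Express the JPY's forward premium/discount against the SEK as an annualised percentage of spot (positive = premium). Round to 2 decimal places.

T = 2 years.
Period premium: (0.08288 − 0.08782)/0.08782 = -0.0562514.
×(1/T) gives -2.81% p.a.

-2.81%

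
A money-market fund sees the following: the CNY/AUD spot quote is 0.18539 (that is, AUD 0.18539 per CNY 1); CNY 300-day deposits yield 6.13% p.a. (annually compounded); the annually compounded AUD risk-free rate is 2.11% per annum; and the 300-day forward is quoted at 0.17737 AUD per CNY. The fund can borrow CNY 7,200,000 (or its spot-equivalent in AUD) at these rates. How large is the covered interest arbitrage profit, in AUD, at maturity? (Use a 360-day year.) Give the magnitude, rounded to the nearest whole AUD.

AUD 16,262

T = 300/360 years.
Invest the CNY and cover forward: 7,200,000 × 1.050828405 × 0.17737 = AUD 1,341,975.13.
Convert at spot and invest in AUD: 7,200,000 × 0.18539 × 1.017552667 = AUD 1,358,237.44.
The quoted forward undervalues CNY, so borrow CNY, convert to AUD at spot, deposit the AUD at 2.11%, and buy CNY forward at 0.17737 to cover the loan.
Profit = 1,358,237.44 − 1,341,975.13 = AUD 16,262.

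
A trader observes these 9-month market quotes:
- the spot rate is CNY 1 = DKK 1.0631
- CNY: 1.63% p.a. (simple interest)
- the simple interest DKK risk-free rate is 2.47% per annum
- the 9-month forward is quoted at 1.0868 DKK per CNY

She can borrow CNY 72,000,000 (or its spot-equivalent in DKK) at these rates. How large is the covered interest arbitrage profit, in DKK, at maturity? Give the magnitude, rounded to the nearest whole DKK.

DKK 1,245,039

T = 9/12 years.
Invest the CNY and cover forward: 72,000,000 × 1.012225 × 1.0868 = DKK 79,206,201.36.
Convert at spot and invest in DKK: 72,000,000 × 1.0631 × 1.018525 = DKK 77,961,162.78.
The quoted forward overvalues CNY, so borrow DKK, buy CNY at spot, deposit the CNY at 1.63%, and sell the proceeds forward at 1.0868.
Arbitrage profit = |79,206,201.36 − 77,961,162.78| = DKK 1,245,039.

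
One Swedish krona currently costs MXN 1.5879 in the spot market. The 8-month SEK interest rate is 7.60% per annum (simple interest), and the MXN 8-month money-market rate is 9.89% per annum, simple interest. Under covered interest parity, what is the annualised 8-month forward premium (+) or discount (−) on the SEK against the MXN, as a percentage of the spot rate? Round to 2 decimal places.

T = 8/12 years.
CIP forward (MXN per SEK) = 1.5879 × 1.0659333/1.0506667 = 1.6109728.
Annualised premium = (F − S)/S × (1/T) = (1.6109728 − 1.5879)/1.5879 ÷ (8/12) = 2.18%.

+2.18%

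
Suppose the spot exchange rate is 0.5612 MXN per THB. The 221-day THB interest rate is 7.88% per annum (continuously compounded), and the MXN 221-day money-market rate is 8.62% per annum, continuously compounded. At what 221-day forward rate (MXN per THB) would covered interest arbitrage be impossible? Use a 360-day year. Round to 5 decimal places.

0.56376

T = 221/360 years.
MXN accumulates by e^(0.0862×221/360) = 1.0543424.
THB accumulates by e^(0.0788×221/360) = 1.0495636.
CIP: F = S · (grow MXN)/(grow THB) = 0.5612 × 1.0543424/1.0495636 = 0.5637552 MXN per THB.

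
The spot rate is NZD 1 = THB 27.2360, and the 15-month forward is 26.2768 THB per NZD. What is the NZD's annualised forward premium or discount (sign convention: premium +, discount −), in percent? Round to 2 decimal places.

-2.82%

T = 15/12 years.
(F − S)/S = (26.2768 − 27.236)/27.236 = -0.0352181.
Per annum: -0.0352181 / (15/12) = -0.028174 = -2.82%.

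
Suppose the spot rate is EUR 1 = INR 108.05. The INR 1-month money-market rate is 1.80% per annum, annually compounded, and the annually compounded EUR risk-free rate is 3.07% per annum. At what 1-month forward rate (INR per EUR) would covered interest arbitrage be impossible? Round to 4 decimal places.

T = 1/12 years.
INR accumulates by (1 + 0.0180)^(1/12) = 1.001487765.
EUR accumulates by (1 + 0.0307)^(1/12) = 1.002523026.
Forward (INR per EUR) = 108.05 × 1.001487765 / 1.002523026 = 107.938422.

107.9384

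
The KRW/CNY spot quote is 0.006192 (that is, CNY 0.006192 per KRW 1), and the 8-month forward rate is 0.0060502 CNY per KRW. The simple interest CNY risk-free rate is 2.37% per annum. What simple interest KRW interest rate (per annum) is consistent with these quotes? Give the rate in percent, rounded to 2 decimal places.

T = 8/12 years.
By CIP, F/S equals the CNY-to-KRW growth ratio: 0.0060502/0.006192 = 0.9770995.
CNY growth factor: 1 + 0.0237×8/12 = 1.015800.
That pins the KRW growth at 1.0396075.
r = (1.0396075 − 1)/(8/12) = 0.059411 → 5.94%.

5.94%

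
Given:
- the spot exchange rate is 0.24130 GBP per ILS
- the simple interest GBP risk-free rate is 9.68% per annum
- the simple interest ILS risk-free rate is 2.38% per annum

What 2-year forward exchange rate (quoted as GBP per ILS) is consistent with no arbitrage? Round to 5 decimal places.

0.27493

T = 2 years.
GBP accumulates by 1 + 0.0968×2 = 1.193600.
Growth of 1 ILS over T: 1 + 0.0238×2 = 1.047600.
CIP: F = S · (grow GBP)/(grow ILS) = 0.2413 × 1.193600/1.047600 = 0.2749291 GBP per ILS.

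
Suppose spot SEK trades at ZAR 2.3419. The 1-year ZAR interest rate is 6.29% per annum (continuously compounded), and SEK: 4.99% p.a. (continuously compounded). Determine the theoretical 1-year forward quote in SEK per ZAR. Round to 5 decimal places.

0.42149

T = 1 year.
ZAR growth factor: e^(0.0629×1) = 1.0649203.
SEK accumulates by e^(0.0499×1) = 1.051166.
So F = 2.3419 × 1.0649203 / 1.051166 = 2.372543 (ZAR/SEK).
Invert for SEK per ZAR: 1 / 2.372543 = 0.42149.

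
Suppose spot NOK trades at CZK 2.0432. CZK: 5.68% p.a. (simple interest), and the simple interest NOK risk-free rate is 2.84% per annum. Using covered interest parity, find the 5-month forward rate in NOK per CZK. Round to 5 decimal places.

0.48377

T = 5/12 years.
Growth of 1 CZK over T: 1 + 0.0568×5/12 = 1.0236667.
NOK accumulates by 1 + 0.0284×5/12 = 1.0118333.
CIP: F = S · (grow CZK)/(grow NOK) = 2.0432 × 1.0236667/1.0118333 = 2.067095 CZK per NOK.
Quoted the other way: 1/2.067095 = 0.48377 NOK per CZK.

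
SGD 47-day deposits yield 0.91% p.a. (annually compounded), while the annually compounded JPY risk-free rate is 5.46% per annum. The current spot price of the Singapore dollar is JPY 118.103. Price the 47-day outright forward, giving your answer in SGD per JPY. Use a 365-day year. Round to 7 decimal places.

0.0084192

T = 47/365 years.
Growth of 1 JPY over T: (1 + 0.0546)^(47/365) = 1.0068689.
Growth of 1 SGD over T: (1 + 0.0091)^(47/365) = 1.0011672.
So F = 118.103 × 1.0068689 / 1.0011672 = 118.7756 (JPY/SGD).
Invert for SGD per JPY: 1 / 118.7756 = 0.0084192.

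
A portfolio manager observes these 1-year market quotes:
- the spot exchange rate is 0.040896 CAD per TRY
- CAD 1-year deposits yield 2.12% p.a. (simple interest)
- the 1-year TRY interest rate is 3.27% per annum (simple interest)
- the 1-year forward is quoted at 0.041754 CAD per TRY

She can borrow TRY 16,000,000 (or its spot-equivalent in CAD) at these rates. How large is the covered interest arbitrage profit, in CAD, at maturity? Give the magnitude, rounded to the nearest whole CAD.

T = 1 year.
Invest the TRY and cover forward: 16,000,000 × 1.032700 × 0.041754 = CAD 689,909.69.
Convert at spot and invest in CAD: 16,000,000 × 0.040896 × 1.021200 = CAD 668,207.92.
The quoted forward overvalues TRY, so borrow CAD, buy TRY at spot, deposit the TRY at 3.27%, and sell the proceeds forward at 0.041754.
The gap between the two covered legs is CAD 21,702.

CAD 21,702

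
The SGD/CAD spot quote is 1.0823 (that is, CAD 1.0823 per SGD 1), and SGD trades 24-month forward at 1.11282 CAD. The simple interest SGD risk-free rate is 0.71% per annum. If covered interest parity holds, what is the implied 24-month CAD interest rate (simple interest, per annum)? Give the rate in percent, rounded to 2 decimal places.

T = 2 years.
F/S = 1.11282/1.0823 = 1.0281992 = (growth of CAD) / (growth of SGD).
The SGD side grows by 1 + 0.0071×2 = 1.014200.
That pins the CAD growth at 1.0427996.
(1.0427996 − 1)/T = 0.021400, i.e. 2.14%.

2.14%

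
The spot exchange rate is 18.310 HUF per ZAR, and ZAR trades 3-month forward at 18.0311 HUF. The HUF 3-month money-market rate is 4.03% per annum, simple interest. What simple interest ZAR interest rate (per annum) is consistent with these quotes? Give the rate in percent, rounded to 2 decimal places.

T = 3/12 years.
CIP gives F = S · g_HUF/g_ZAR, so g_HUF/g_ZAR = 18.0311/18.31 = 0.9847679.
HUF growth factor: 1 + 0.0403×3/12 = 1.010075.
So the ZAR growth factor = 1.0256985.
(1.0256985 − 1)/T = 0.102794, i.e. 10.28%.

10.28%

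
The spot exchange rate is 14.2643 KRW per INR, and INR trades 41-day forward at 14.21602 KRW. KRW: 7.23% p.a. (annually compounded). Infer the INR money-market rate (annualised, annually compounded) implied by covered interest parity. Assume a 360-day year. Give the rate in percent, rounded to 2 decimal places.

T = 41/360 years.
CIP gives F = S · g_KRW/g_INR, so g_KRW/g_INR = 14.21602/14.2643 = 0.9966153.
KRW growth factor: (1 + 0.0723)^(41/360) = 1.0079818.
So the INR growth factor = 1.0114051.
r = 1.0114051^(360/41) − 1 = 0.104702 → 10.47%.

10.47%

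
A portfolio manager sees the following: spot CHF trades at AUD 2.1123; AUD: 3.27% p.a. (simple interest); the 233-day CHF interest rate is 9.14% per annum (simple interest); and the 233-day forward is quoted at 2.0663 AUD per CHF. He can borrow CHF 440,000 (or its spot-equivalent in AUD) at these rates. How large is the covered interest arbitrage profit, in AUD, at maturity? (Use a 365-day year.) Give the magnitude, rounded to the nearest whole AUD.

T = 233/365 years.
Keep in CHF, deliver into the forward: 440,000·1.05834575·2.0663 = AUD 962,218.32.
Swap to AUD now, deposit: 440,000·2.1123·1.02087425 = AUD 948,812.78.
The quoted forward overvalues CHF, so borrow AUD, buy CHF at spot, deposit the CHF at 9.14%, and sell the proceeds forward at 2.0663.
Arbitrage profit = |962,218.32 − 948,812.78| = AUD 13,406.

AUD 13,406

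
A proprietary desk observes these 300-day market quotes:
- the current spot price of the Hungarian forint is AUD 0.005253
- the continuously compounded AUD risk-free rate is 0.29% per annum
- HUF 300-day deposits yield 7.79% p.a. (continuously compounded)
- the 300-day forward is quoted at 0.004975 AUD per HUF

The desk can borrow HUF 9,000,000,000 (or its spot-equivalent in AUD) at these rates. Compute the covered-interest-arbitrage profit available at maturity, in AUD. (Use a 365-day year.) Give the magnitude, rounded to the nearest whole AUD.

T = 300/365 years.
Keep in HUF, deliver into the forward: 9,000,000,000·1.0661216072·0.004975 = AUD 47,735,594.96.
Swap to AUD now, deposit: 9,000,000,000·0.005253·1.0023864046 = AUD 47,389,822.05.
The quoted forward overvalues HUF, so borrow AUD, buy HUF at spot, deposit the HUF at 7.79%, and sell the proceeds forward at 0.004975.
Arbitrage profit = |47,735,594.96 − 47,389,822.05| = AUD 345,773.

AUD 345,773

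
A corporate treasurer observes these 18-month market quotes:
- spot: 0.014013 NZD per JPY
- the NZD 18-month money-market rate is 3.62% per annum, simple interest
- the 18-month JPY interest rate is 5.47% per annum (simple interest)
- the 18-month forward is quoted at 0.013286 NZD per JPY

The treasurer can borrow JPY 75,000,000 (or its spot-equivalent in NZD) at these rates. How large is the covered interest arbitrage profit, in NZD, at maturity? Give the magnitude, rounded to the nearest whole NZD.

NZD 29,834

T = 18/12 years.
Keep in JPY, deliver into the forward: 75,000,000·1.082050·0.013286 = NZD 1,078,208.72.
Swap to NZD now, deposit: 75,000,000·0.014013·1.054300 = NZD 1,108,042.94.
The quoted forward undervalues JPY, so borrow JPY, convert to NZD at spot, deposit the NZD at 3.62%, and buy JPY forward at 0.013286 to cover the loan.
Profit = 1,108,042.94 − 1,078,208.72 = NZD 29,834.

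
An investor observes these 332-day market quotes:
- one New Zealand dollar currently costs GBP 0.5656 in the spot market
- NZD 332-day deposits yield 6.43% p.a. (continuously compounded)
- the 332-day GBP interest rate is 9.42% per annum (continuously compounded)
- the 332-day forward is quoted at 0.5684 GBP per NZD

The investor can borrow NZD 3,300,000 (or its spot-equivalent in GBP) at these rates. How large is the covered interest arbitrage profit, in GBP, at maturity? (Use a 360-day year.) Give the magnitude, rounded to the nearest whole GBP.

T = 332/360 years.
Route A — deposit NZD, sell forward: 3,300,000 × 1.061092342 × 0.5684 = GBP 1,990,312.13.
Route B — convert at spot, deposit GBP: 3,300,000 × 0.5656 × 1.090758508 = GBP 2,035,878.94.
The quoted forward undervalues NZD, so borrow NZD, convert to GBP at spot, deposit the GBP at 9.42%, and buy NZD forward at 0.5684 to cover the loan.
Arbitrage profit = |1,990,312.13 − 2,035,878.94| = GBP 45,567.

GBP 45,567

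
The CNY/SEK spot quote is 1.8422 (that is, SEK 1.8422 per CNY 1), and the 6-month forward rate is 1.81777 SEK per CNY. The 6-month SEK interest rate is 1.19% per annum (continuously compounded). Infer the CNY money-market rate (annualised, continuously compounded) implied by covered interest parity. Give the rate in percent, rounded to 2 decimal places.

T = 6/12 years.
By CIP, F/S equals the SEK-to-CNY growth ratio: 1.81777/1.8422 = 0.9867387.
The SEK side grows by e^(0.0119×6/12) = 1.0059677.
That pins the CNY growth at 1.0194874.
r = ln(1.0194874)/(6/12) = 0.038600 → 3.86%.

3.86%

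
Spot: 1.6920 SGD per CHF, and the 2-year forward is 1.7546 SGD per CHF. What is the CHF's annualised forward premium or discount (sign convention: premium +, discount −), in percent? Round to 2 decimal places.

T = 2 years.
CHF trades forward at +3.69976% vs spot over the period.
Per annum: 0.0369976 / 2 = 0.018499 = 1.85%.

+1.85%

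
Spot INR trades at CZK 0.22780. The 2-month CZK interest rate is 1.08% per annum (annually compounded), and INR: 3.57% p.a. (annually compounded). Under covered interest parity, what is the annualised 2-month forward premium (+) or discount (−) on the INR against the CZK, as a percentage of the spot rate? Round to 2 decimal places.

T = 2/12 years.
No-arbitrage forward: 0.2278 × 1.001792 / 1.0058634 = 0.22687794 CZK/INR.
(F − S)/S ÷ T = (0.22687794 − 0.2278)/0.2278/(2/12) = -0.024286 → -2.43%.

-2.43%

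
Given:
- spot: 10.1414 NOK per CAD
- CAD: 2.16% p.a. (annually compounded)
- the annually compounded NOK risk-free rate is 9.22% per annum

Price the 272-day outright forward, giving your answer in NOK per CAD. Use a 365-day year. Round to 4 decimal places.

T = 272/365 years.
NOK accumulates by (1 + 0.0922)^(272/365) = 1.0679305.
CAD accumulates by (1 + 0.0216)^(272/365) = 1.01605254.
Forward (NOK per CAD) = 10.1414 × 1.0679305 / 1.01605254 = 10.659203.

10.6592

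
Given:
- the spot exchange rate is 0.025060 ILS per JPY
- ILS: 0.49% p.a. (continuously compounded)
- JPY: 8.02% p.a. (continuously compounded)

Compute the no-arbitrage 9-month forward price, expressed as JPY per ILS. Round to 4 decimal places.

42.2227

T = 9/12 years.
ILS growth factor: e^(0.0049×9/12) = 1.00368176.
JPY growth factor: e^(0.0802×9/12) = 1.06199583.
So F = 0.02506 × 1.00368176 / 1.06199583 = 0.023683958 (ILS/JPY).
Quoted the other way: 1/0.023683958 = 42.2227 JPY per ILS.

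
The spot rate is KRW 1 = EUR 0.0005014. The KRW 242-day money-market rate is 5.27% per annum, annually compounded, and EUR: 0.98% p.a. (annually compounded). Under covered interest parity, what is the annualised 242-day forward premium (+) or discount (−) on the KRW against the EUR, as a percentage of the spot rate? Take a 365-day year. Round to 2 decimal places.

T = 242/365 years.
No-arbitrage forward: 0.0005014 × 1.0064869 / 1.0346376 = 0.0004877578 EUR/KRW.
(F − S)/S ÷ T = (0.0004877578 − 0.0005014)/0.0005014/(242/365) = -0.041037 → -4.10%.

-4.10%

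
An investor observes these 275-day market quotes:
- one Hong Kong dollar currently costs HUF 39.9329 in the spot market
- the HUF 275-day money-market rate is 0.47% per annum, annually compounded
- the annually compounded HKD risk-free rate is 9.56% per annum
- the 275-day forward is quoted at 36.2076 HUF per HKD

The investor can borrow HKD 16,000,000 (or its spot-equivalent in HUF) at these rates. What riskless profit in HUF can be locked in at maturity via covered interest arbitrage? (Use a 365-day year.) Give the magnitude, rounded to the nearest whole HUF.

T = 275/365 years.
Invest the HKD and cover forward: 16,000,000 × 1.07121047857 × 36.2076 = HUF 620,575,368.38.
Convert at spot and invest in HUF: 16,000,000 × 39.9329 × 1.00353904799 = HUF 641,187,591.19.
The quoted forward undervalues HKD, so borrow HKD, convert to HUF at spot, deposit the HUF at 0.47%, and buy HKD forward at 36.2076 to cover the loan.
Profit = 641,187,591.19 − 620,575,368.38 = HUF 20,612,223.

HUF 20,612,223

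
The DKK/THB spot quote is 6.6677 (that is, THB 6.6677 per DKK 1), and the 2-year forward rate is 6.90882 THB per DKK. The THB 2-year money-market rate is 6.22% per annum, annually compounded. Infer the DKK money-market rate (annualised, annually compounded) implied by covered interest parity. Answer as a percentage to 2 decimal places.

T = 2 years.
F/S = 6.90882/6.6677 = 1.0361624 = (growth of THB) / (growth of DKK).
The THB side grows by (1 + 0.0622)^2 = 1.1282688.
Hence g_DKK = 1.0888919.
Annualise: 1.0888919^(1/2) − 1 = 0.043500 = 4.35%.

4.35%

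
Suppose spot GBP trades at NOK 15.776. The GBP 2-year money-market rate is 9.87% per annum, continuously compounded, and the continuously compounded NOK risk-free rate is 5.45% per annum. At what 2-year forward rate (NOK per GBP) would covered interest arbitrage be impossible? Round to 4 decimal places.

14.4413

T = 2 years.
NOK growth factor: e^(0.0545×2) = 1.11516235.
GBP growth factor: e^(0.0987×2) = 1.21823124.
CIP: F = S · (grow NOK)/(grow GBP) = 15.776 × 1.11516235/1.21823124 = 14.441266 NOK per GBP.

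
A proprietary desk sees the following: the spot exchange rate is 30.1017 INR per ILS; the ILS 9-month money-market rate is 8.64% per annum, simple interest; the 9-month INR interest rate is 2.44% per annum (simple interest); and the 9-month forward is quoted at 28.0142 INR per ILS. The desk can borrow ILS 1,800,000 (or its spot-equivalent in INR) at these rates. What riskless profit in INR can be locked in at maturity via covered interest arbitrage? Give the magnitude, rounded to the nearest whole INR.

T = 9/12 years.
Route A — deposit ILS, sell forward: 1,800,000 × 1.064800 × 28.0142 = INR 53,693,136.29.
Route B — convert at spot, deposit INR: 1,800,000 × 30.1017 × 1.018300 = INR 55,174,610.00.
The quoted forward undervalues ILS, so borrow ILS, convert to INR at spot, deposit the INR at 2.44%, and buy ILS forward at 28.0142 to cover the loan.
The gap between the two covered legs is INR 1,481,474.

INR 1,481,474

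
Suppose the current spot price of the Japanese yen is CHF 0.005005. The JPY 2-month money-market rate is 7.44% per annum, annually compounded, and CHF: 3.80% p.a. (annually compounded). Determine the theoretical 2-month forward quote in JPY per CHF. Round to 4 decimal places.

T = 2/12 years.
CHF accumulates by (1 + 0.0380)^(2/12) = 1.006235323.
Growth of 1 JPY over T: (1 + 0.0744)^(2/12) = 1.012032206.
Forward (CHF per JPY) = 0.005005 × 1.006235323 / 1.012032206 = 0.00497633155.
Invert for JPY per CHF: 1 / 0.00497633155 = 200.9512.

200.9512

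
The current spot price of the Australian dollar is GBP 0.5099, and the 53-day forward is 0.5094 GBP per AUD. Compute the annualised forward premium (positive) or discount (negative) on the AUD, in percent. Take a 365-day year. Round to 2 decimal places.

-0.68%

T = 53/365 years.
Period premium: (0.5094 − 0.5099)/0.5099 = -0.0009806.
×(1/T) gives -0.68% p.a.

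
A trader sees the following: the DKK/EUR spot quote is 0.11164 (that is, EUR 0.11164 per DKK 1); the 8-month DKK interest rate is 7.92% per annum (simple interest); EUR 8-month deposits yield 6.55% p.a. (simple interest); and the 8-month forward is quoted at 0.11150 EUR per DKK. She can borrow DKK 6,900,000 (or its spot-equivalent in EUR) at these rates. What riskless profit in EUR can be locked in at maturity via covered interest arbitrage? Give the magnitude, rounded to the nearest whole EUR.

T = 8/12 years.
Keep in DKK, deliver into the forward: 6,900,000·1.052800·0.11150 = EUR 809,971.68.
Swap to EUR now, deposit: 6,900,000·0.11164·1.04366667 = EUR 803,953.13.
The quoted forward overvalues DKK, so borrow EUR, buy DKK at spot, deposit the DKK at 7.92%, and sell the proceeds forward at 0.11150.
The gap between the two covered legs is EUR 6,019.

EUR 6,019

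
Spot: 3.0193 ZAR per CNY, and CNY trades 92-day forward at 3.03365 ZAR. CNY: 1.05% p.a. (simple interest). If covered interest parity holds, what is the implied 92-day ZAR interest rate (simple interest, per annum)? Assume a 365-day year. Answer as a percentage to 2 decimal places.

2.94%

T = 92/365 years.
F/S = 3.03365/3.0193 = 1.0047528 = (growth of ZAR) / (growth of CNY).
The CNY side grows by 1 + 0.0105×92/365 = 1.0026466.
That pins the ZAR growth at 1.007412.
r = (1.007412 − 1)/(92/365) = 0.029406 → 2.94%.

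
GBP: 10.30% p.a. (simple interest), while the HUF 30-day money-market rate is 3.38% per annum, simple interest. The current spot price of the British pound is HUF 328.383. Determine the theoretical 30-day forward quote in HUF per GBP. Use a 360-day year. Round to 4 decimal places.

T = 30/360 years.
HUF growth factor: 1 + 0.0338×30/360 = 1.002816667.
GBP accumulates by 1 + 0.1030×30/360 = 1.008583333.
Forward (HUF per GBP) = 328.383 × 1.002816667 / 1.008583333 = 326.505441.

326.5054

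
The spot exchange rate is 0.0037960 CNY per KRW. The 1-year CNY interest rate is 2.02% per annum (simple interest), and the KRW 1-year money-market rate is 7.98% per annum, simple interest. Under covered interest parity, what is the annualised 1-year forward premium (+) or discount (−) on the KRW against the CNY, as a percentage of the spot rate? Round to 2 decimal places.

T = 1 year.
F = S · g_CNY/g_KRW = 0.003796 × 1.020200/1.079800 = 0.0035864782.
(F − S)/S ÷ T = (0.0035864782 − 0.003796)/0.003796/1 = -0.055195 → -5.52%.

-5.52%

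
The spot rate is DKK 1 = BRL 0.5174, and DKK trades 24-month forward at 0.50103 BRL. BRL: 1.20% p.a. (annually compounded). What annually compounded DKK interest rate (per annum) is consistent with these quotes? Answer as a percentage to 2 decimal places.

T = 2 years.
CIP gives F = S · g_BRL/g_DKK, so g_BRL/g_DKK = 0.50103/0.5174 = 0.9683610.
BRL growth factor: (1 + 0.0120)^2 = 1.024144.
That pins the DKK growth at 1.0576056.
Annualise: 1.0576056^(1/2) − 1 = 0.028400 = 2.84%.

2.84%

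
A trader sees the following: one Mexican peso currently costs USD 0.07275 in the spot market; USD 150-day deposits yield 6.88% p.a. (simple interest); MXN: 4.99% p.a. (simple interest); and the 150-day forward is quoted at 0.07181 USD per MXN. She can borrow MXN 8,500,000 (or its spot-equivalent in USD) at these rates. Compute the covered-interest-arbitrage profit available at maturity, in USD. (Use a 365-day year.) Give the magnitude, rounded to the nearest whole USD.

USD 12,957

T = 150/365 years.
Route A — deposit MXN, sell forward: 8,500,000 × 1.02050685 × 0.07181 = USD 622,902.07.
Route B — convert at spot, deposit USD: 8,500,000 × 0.07275 × 1.02827397 = USD 635,858.92.
The quoted forward undervalues MXN, so borrow MXN, convert to USD at spot, deposit the USD at 6.88%, and buy MXN forward at 0.07181 to cover the loan.
Arbitrage profit = |622,902.07 − 635,858.92| = USD 12,957.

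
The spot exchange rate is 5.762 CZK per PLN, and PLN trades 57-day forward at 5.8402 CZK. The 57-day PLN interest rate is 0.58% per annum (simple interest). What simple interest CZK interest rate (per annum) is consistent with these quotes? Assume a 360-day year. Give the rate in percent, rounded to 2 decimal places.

T = 57/360 years.
F/S = 5.8402/5.762 = 1.0135717 = (growth of CZK) / (growth of PLN).
PLN growth factor: 1 + 0.0058×57/360 = 1.0009183.
So the CZK growth factor = 1.0145025.
(1.0145025 − 1)/T = 0.091595, i.e. 9.16%.

9.16%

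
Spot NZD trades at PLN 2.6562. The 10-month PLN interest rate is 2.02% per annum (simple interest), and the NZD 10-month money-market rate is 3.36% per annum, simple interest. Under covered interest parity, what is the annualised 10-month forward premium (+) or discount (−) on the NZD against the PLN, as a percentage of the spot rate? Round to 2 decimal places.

T = 10/12 years.
CIP forward (PLN per NZD) = 2.6562 × 1.0168333/1.028000 = 2.6273469.
(F − S)/S ÷ T = (2.6273469 − 2.6562)/2.6562/(10/12) = -0.013035 → -1.30%.

-1.30%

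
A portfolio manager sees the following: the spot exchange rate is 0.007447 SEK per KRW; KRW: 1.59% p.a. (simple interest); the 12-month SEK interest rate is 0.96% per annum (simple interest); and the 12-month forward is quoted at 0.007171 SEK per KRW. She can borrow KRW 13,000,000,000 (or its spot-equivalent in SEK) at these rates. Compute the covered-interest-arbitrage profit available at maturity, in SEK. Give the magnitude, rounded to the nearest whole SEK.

SEK 3,035,140

T = 1 year.
Route A — deposit KRW, sell forward: 13,000,000,000 × 1.015900 × 0.007171 = SEK 94,705,245.70.
Route B — convert at spot, deposit SEK: 13,000,000,000 × 0.007447 × 1.009600 = SEK 97,740,385.60.
The quoted forward undervalues KRW, so borrow KRW, convert to SEK at spot, deposit the SEK at 0.96%, and buy KRW forward at 0.007171 to cover the loan.
The gap between the two covered legs is SEK 3,035,140.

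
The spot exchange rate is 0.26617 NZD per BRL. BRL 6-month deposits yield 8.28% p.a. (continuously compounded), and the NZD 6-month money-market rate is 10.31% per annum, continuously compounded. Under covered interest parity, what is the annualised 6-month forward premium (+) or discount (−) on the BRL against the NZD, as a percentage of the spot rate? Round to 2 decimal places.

+2.04%

T = 6/12 years.
CIP forward (NZD per BRL) = 0.26617 × 1.0529018/1.0422689 = 0.26888538.
Annualised premium = (F − S)/S × (1/T) = (0.26888538 − 0.26617)/0.26617 ÷ (6/12) = 2.04%.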